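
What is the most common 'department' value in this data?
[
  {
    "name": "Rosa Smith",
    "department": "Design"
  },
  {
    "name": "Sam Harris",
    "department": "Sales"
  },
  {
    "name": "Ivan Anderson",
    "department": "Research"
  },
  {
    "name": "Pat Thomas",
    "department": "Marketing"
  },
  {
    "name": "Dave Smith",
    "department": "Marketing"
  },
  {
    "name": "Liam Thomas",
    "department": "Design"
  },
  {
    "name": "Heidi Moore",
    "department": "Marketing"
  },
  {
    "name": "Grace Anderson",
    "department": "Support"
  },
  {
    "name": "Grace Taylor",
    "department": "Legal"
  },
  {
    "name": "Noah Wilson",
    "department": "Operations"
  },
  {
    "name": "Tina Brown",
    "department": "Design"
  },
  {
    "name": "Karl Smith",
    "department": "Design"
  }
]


Counting 'department' values across 12 records:

  Design: 4 ####
  Marketing: 3 ###
  Sales: 1 #
  Research: 1 #
  Support: 1 #
  Legal: 1 #
  Operations: 1 #

Most common: Design (4 times)

Design (4 times)


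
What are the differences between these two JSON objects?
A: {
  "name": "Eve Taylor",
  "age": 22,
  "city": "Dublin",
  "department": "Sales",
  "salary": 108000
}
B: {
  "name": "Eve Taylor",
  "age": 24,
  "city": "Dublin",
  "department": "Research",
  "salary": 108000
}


Comparing each field (in key order):
  name: same
  age: DIFFERENT
  city: same
  department: DIFFERENT
  salary: same
Differences:
  age: 22 -> 24
  department: Sales -> Research

2 field(s) changed

2 changes: age, department


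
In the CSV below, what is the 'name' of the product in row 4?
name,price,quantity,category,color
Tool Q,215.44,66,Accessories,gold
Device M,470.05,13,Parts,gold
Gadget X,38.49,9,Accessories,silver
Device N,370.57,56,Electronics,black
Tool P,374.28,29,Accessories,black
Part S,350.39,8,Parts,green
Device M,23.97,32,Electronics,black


Query: Row 4 ('Device N'), column 'name'
Value: Device N

Device N


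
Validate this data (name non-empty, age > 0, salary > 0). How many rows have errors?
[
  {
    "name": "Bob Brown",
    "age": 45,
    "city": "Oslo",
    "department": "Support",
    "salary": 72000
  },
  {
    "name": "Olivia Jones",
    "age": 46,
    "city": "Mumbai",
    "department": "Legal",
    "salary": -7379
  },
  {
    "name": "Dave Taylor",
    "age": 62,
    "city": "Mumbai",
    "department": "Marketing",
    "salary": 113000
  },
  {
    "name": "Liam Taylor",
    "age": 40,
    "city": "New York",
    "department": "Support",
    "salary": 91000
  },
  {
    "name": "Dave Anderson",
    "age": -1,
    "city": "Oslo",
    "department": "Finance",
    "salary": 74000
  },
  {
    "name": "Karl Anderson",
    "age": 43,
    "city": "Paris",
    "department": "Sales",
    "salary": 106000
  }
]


Validating 6 records:
Rules: name non-empty, age > 0, salary > 0

  Row 1 (Bob Brown): OK
  Row 2 (Olivia Jones): negative salary: -7379
  Row 3 (Dave Taylor): OK
  Row 4 (Liam Taylor): OK
  Row 5 (Dave Anderson): negative age: -1
  Row 6 (Karl Anderson): OK

Total errors: 2

2 errors


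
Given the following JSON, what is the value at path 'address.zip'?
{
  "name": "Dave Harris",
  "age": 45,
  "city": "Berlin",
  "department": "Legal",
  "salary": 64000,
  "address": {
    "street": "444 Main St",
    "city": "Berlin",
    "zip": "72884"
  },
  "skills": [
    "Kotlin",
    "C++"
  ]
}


Query: address.zip
Path: address -> zip
Value: 72884

72884


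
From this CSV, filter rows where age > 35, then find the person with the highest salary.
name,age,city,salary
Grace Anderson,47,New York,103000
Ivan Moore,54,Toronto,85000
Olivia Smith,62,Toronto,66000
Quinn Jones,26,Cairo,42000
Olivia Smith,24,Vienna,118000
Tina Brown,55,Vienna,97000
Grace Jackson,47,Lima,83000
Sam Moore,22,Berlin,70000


Filter: age > 35
Sort by: salary (descending)

Filtered records (5):
  Grace Anderson, age 47, salary $103000
  Tina Brown, age 55, salary $97000
  Ivan Moore, age 54, salary $85000
  Grace Jackson, age 47, salary $83000
  Olivia Smith, age 62, salary $66000

Highest salary: Grace Anderson ($103000)

Grace Anderson


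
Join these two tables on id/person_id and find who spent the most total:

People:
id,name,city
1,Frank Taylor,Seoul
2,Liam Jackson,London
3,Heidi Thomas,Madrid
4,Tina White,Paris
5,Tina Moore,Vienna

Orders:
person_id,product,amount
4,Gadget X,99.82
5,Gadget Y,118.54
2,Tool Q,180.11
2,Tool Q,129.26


Join on: people.id = orders.person_id

Joined rows:
  Tina White (Paris) bought Gadget X for $99.82
  Tina Moore (Vienna) bought Gadget Y for $118.54
  Liam Jackson (London) bought Tool Q for $180.11
  Liam Jackson (London) bought Tool Q for $129.26

Total per person:
  Liam Jackson: $309.37
  Tina Moore: $118.54
  Tina White: $99.82

Top spender: Liam Jackson ($309.37)

Liam Jackson ($309.37)


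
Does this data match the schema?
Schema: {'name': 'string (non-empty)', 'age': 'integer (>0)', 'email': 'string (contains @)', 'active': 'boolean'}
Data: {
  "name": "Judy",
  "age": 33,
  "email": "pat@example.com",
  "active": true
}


Validating each field against schema:
  name: OK (non-empty string)
  age: OK (positive integer)
  email: OK (string with @)
  active: OK (boolean)

Result: VALID

VALID


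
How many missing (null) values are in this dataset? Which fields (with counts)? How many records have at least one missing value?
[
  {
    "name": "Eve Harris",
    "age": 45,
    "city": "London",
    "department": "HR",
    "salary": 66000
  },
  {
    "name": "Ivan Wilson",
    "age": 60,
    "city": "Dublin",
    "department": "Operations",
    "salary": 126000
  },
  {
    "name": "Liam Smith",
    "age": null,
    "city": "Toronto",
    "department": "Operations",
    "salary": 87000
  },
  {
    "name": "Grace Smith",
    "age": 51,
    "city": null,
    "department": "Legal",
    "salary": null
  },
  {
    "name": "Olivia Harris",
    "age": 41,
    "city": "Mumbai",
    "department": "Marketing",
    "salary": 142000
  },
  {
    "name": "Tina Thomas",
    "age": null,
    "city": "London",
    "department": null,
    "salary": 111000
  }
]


Checking for missing (null) values in 6 records:

  Eve Harris: complete
  Ivan Wilson: complete
  Liam Smith: age
  Grace Smith: city, salary
  Olivia Harris: complete
  Tina Thomas: age, department

Per field:
  name: 0 missing
  age: 2 missing
  city: 1 missing
  department: 1 missing
  salary: 1 missing

Total missing values: 5
Records with any missing: 3

5 missing values (age: 2, city: 1, department: 1, salary: 1); 3 incomplete records


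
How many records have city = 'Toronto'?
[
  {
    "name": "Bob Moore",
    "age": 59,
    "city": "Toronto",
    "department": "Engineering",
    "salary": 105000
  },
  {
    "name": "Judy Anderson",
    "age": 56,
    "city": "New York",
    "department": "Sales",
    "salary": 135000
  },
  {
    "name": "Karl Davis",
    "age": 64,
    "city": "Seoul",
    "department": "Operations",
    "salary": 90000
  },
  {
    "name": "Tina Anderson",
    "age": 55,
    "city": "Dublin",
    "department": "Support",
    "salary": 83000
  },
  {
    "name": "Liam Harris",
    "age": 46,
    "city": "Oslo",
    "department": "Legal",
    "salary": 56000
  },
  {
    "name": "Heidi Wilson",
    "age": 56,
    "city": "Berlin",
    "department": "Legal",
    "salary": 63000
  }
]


Data: 6 records
Condition: city = 'Toronto'

Checking each record:
  Bob Moore: Toronto MATCH
  Judy Anderson: New York
  Karl Davis: Seoul
  Tina Anderson: Dublin
  Liam Harris: Oslo
  Heidi Wilson: Berlin

Count: 1

1


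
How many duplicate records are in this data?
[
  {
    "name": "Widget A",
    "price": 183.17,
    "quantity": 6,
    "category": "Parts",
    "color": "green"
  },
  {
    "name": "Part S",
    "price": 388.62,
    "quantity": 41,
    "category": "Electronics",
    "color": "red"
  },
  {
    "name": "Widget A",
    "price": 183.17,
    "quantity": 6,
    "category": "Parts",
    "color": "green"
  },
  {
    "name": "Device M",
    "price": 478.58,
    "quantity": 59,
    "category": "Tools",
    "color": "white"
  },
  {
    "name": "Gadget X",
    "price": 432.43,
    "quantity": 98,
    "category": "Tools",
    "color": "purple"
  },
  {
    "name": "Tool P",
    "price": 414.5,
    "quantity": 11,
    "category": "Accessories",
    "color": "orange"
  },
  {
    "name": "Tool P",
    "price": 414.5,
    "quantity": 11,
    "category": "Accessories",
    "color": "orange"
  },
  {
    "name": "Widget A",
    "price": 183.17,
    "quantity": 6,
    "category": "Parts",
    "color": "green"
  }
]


Checking 8 records for duplicates:

  Row 1: Widget A ($183.17, qty 6)
  Row 2: Part S ($388.62, qty 41)
  Row 3: Widget A ($183.17, qty 6) <-- DUPLICATE
  Row 4: Device M ($478.58, qty 59)
  Row 5: Gadget X ($432.43, qty 98)
  Row 6: Tool P ($414.5, qty 11)
  Row 7: Tool P ($414.5, qty 11) <-- DUPLICATE
  Row 8: Widget A ($183.17, qty 6) <-- DUPLICATE

Duplicates found: 3
Unique records: 5

3 duplicates, 5 unique


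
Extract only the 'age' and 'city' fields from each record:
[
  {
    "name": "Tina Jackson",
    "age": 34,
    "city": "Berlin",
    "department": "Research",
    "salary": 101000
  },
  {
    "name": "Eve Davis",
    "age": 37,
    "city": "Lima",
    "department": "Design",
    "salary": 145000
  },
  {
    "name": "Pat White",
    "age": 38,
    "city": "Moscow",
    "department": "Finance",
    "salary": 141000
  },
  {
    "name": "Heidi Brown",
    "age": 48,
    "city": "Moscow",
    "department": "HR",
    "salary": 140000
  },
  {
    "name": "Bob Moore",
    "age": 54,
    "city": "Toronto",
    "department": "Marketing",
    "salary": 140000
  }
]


Original: 5 records with fields: name, age, city, department, salary
Keep: ['age', 'city']
Drop: ['name', 'department', 'salary']
Result: 5 records, 2 fields each

[
  {
    "age": 34,
    "city": "Berlin"
  },
  {
    "age": 37,
    "city": "Lima"
  },
  {
    "age": 38,
    "city": "Moscow"
  },
  {
    "age": 48,
    "city": "Moscow"
  },
  {
    "age": 54,
    "city": "Toronto"
  }
]


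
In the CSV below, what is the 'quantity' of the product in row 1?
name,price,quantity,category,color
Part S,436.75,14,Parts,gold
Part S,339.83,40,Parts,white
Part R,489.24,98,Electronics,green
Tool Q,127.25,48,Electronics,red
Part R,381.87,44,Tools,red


Query: Row 1 ('Part S'), column 'quantity'
Value: 14

14


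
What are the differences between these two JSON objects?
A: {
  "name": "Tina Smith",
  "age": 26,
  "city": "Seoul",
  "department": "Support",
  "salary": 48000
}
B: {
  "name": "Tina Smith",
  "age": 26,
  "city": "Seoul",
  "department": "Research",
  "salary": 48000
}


Comparing each field (in key order):
  name: same
  age: same
  city: same
  department: DIFFERENT
  salary: same
Differences:
  department: Support -> Research

1 field(s) changed

1 change: department


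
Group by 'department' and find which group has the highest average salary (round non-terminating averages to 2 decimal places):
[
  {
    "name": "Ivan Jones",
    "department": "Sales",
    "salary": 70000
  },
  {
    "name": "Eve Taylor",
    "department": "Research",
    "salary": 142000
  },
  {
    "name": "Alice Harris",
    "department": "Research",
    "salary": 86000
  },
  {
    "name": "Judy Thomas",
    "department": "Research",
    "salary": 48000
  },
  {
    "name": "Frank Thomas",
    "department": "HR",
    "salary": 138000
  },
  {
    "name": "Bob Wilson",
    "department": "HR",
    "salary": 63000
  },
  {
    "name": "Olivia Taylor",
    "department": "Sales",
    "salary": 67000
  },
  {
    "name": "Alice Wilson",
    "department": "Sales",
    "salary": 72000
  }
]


Group by: department

Groups:
  HR: 2 people, avg salary = 201000/2 = $100500
  Research: 3 people, avg salary = 276000/3 = $92000
  Sales: 3 people, avg salary = 209000/3 ≈ $69666.67

Highest average salary: HR ($100500)

HR ($100500)


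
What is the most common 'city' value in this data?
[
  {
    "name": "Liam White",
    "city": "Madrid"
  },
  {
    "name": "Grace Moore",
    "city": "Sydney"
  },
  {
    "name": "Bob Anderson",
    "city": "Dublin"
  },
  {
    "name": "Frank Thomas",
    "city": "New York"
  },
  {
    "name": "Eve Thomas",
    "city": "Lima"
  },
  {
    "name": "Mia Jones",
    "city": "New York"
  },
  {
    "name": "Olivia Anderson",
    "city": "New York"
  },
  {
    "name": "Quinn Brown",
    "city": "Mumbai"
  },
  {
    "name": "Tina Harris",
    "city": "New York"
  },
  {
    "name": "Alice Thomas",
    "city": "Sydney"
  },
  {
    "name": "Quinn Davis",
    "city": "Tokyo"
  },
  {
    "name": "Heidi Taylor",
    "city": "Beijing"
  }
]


Counting 'city' values across 12 records:

  New York: 4 ####
  Sydney: 2 ##
  Madrid: 1 #
  Dublin: 1 #
  Lima: 1 #
  Mumbai: 1 #
  Tokyo: 1 #
  Beijing: 1 #

Most common: New York (4 times)

New York (4 times)


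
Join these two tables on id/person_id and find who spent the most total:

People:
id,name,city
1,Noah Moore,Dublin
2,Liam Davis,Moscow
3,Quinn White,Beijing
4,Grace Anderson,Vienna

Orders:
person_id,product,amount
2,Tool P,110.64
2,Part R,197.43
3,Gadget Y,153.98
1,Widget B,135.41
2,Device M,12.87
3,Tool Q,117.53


Join on: people.id = orders.person_id

Joined rows:
  Liam Davis (Moscow) bought Tool P for $110.64
  Liam Davis (Moscow) bought Part R for $197.43
  Quinn White (Beijing) bought Gadget Y for $153.98
  Noah Moore (Dublin) bought Widget B for $135.41
  Liam Davis (Moscow) bought Device M for $12.87
  Quinn White (Beijing) bought Tool Q for $117.53

Total per person:
  Liam Davis: $320.94
  Quinn White: $271.51
  Noah Moore: $135.41

Top spender: Liam Davis ($320.94)

Liam Davis ($320.94)


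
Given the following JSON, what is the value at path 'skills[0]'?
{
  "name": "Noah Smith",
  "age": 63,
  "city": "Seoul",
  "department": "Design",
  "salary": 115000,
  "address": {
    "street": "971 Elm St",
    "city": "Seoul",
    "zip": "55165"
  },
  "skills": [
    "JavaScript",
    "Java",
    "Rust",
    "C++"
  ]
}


Query: skills[0]
Path: skills -> first element
Value: JavaScript

JavaScript


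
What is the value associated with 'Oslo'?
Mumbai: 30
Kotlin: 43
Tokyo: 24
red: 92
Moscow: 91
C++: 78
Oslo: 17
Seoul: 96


Looking up key 'Oslo'
Value: 17

17


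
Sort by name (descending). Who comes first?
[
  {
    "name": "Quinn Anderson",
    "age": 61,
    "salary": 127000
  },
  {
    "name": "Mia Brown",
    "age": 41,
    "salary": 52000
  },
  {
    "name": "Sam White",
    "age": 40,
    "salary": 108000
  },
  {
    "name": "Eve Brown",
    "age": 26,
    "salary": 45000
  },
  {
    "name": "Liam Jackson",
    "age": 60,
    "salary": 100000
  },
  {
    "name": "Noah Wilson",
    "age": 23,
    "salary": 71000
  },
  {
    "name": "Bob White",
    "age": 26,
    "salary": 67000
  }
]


Sort by: name (descending)

Sorted order:
  1. Sam White (name = Sam White)
  2. Quinn Anderson (name = Quinn Anderson)
  3. Noah Wilson (name = Noah Wilson)
  4. Mia Brown (name = Mia Brown)
  5. Liam Jackson (name = Liam Jackson)
  6. Eve Brown (name = Eve Brown)
  7. Bob White (name = Bob White)

First: Sam White

Sam White


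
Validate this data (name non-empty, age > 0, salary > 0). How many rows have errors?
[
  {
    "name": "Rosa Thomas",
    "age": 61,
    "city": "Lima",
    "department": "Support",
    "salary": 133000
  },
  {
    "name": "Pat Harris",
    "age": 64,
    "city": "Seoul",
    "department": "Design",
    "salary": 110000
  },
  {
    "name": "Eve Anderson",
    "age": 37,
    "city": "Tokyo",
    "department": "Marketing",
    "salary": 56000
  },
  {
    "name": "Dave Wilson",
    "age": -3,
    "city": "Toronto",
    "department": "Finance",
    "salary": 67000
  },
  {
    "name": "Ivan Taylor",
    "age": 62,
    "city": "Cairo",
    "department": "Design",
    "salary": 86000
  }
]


Validating 5 records:
Rules: name non-empty, age > 0, salary > 0

  Row 1 (Rosa Thomas): OK
  Row 2 (Pat Harris): OK
  Row 3 (Eve Anderson): OK
  Row 4 (Dave Wilson): negative age: -3
  Row 5 (Ivan Taylor): OK

Total errors: 1

1 errors


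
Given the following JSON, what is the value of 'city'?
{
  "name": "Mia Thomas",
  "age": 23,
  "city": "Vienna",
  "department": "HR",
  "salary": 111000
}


Looking up field 'city'
Value: Vienna

Vienna


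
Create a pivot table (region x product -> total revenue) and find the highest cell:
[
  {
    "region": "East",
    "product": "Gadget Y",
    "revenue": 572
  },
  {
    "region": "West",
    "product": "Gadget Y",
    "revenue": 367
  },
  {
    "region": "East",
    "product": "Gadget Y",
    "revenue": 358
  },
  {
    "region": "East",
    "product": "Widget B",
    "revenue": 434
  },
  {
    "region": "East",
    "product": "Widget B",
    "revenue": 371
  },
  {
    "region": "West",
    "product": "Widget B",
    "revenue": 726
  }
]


Pivot: region (rows) x product (columns) -> total revenue

     Gadget Y      Widget B    
East           930           805  
West           367           726  

Highest: East / Gadget Y = $930

East / Gadget Y = $930


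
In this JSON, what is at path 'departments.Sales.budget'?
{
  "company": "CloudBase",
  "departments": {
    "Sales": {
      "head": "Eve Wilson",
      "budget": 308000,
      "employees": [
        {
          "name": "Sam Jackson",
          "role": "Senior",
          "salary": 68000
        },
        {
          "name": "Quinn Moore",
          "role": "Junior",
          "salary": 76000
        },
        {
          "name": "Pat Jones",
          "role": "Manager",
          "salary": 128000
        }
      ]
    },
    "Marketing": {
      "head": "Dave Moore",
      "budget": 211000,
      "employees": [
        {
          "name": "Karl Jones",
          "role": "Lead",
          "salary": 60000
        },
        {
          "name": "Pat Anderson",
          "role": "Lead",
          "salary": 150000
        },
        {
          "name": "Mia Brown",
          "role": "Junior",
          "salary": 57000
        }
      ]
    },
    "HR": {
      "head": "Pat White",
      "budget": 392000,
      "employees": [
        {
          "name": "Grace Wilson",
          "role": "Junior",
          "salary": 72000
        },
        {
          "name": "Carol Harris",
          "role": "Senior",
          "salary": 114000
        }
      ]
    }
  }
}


Path: departments.Sales.budget

Navigate:
  -> departments
  -> Sales
  -> budget = 308000

308000


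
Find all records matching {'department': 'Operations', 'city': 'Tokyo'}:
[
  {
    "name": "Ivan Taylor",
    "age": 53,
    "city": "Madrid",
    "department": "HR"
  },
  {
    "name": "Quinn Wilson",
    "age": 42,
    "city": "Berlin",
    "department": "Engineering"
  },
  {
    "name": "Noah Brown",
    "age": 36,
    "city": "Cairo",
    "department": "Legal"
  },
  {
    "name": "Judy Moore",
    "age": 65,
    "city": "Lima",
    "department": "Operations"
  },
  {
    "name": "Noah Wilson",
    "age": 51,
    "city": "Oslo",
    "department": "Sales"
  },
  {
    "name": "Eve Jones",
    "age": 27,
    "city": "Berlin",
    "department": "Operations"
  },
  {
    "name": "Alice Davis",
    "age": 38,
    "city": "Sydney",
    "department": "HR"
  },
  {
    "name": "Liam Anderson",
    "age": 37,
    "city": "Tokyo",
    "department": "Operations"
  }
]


Search criteria: {'department': 'Operations', 'city': 'Tokyo'}

Checking 8 records:
  Ivan Taylor: {department: HR, city: Madrid}
  Quinn Wilson: {department: Engineering, city: Berlin}
  Noah Brown: {department: Legal, city: Cairo}
  Judy Moore: {department: Operations, city: Lima}
  Noah Wilson: {department: Sales, city: Oslo}
  Eve Jones: {department: Operations, city: Berlin}
  Alice Davis: {department: HR, city: Sydney}
  Liam Anderson: {department: Operations, city: Tokyo} <-- MATCH

Matches: ["Liam Anderson"]

["Liam Anderson"]


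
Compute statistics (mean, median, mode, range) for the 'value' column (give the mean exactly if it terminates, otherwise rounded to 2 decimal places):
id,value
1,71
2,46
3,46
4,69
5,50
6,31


Data: [71, 46, 46, 69, 50, 31]
Count: 6
Sum: 313
Mean: 313/6 ≈ 52.17 (rounded to 2 decimal places)
Sorted: [31, 46, 46, 50, 69, 71]
Median: 48.0
Mode: 46 (2 times)
Range: 71 - 31 = 40
Min: 31, Max: 71

mean≈52.17, median=48.0, mode=46, range=40


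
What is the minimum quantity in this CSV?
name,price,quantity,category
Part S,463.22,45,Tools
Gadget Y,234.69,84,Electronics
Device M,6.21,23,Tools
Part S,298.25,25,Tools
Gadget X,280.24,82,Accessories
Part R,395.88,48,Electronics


Computing minimum quantity:
Values: [45, 84, 23, 25, 82, 48]
Min = 23

23


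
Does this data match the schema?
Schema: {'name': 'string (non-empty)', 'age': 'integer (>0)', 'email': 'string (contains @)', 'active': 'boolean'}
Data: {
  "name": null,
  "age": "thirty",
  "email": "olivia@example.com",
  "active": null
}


Validating each field against schema:
  name: FAIL (null is not a string)
  age: FAIL ("thirty" is not an integer)
  email: OK (string with @)
  active: FAIL (null is not a boolean)

Result: INVALID (3 errors: name, age, active)

INVALID (3 errors: name, age, active)


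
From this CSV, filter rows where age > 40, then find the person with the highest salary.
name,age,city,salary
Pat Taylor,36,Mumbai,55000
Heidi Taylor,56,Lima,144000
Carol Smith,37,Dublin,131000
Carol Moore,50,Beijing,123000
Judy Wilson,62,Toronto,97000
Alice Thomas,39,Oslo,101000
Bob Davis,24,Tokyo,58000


Filter: age > 40
Sort by: salary (descending)

Filtered records (3):
  Heidi Taylor, age 56, salary $144000
  Carol Moore, age 50, salary $123000
  Judy Wilson, age 62, salary $97000

Highest salary: Heidi Taylor ($144000)

Heidi Taylor


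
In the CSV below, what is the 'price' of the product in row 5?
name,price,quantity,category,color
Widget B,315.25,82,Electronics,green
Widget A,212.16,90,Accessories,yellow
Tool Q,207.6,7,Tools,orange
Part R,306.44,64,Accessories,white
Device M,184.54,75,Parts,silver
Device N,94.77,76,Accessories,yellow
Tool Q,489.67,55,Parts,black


Query: Row 5 ('Device M'), column 'price'
Value: 184.54

184.54


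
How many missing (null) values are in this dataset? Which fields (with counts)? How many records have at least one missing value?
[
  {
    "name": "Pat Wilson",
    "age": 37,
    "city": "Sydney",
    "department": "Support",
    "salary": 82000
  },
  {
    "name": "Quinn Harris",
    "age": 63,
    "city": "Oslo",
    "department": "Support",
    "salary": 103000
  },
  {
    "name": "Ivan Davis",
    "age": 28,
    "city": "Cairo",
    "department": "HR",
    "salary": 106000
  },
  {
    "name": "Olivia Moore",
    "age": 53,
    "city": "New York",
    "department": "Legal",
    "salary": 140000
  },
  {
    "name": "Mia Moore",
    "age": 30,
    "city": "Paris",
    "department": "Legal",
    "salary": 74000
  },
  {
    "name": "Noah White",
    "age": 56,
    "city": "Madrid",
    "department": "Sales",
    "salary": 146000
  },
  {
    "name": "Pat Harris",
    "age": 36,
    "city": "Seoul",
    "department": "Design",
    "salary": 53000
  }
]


Checking for missing (null) values in 7 records:

  Pat Wilson: complete
  Quinn Harris: complete
  Ivan Davis: complete
  Olivia Moore: complete
  Mia Moore: complete
  Noah White: complete
  Pat Harris: complete

Per field:
  name: 0 missing
  age: 0 missing
  city: 0 missing
  department: 0 missing
  salary: 0 missing

Total missing values: 0
Records with any missing: 0

0 missing values (none); 0 incomplete records


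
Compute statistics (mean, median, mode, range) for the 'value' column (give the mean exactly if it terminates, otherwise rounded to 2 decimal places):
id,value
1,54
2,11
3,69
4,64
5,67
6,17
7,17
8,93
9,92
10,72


Data: [54, 11, 69, 64, 67, 17, 17, 93, 92, 72]
Count: 10
Sum: 556
Mean: 556/10 = 55.6
Sorted: [11, 17, 17, 54, 64, 67, 69, 72, 92, 93]
Median: 65.5
Mode: 17 (2 times)
Range: 93 - 11 = 82
Min: 11, Max: 93

mean=55.6, median=65.5, mode=17, range=82


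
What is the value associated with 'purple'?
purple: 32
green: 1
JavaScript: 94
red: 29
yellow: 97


Looking up key 'purple'
Value: 32

32


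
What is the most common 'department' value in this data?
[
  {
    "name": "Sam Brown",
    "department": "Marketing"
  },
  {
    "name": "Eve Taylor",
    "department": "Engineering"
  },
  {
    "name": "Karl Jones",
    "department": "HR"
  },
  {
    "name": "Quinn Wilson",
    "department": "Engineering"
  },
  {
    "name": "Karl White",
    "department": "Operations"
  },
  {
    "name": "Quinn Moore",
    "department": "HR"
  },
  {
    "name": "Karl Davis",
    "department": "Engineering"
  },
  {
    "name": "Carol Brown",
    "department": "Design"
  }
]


Counting 'department' values across 8 records:

  Engineering: 3 ###
  HR: 2 ##
  Marketing: 1 #
  Operations: 1 #
  Design: 1 #

Most common: Engineering (3 times)

Engineering (3 times)


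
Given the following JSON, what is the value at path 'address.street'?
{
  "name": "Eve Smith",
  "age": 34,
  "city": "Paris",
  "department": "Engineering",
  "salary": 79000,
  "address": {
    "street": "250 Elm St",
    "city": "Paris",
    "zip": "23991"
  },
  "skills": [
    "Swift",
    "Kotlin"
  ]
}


Query: address.street
Path: address -> street
Value: 250 Elm St

250 Elm St


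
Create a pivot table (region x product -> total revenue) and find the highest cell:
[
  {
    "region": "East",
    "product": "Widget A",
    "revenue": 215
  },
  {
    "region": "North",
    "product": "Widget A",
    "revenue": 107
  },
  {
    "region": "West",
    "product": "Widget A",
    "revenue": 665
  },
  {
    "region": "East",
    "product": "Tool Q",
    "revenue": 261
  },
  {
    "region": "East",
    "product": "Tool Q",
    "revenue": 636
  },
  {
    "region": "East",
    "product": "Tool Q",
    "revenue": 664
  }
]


Pivot: region (rows) x product (columns) -> total revenue

     Tool Q        Widget A    
East          1561           215  
North            0           107  
West             0           665  

Highest: East / Tool Q = $1561

East / Tool Q = $1561


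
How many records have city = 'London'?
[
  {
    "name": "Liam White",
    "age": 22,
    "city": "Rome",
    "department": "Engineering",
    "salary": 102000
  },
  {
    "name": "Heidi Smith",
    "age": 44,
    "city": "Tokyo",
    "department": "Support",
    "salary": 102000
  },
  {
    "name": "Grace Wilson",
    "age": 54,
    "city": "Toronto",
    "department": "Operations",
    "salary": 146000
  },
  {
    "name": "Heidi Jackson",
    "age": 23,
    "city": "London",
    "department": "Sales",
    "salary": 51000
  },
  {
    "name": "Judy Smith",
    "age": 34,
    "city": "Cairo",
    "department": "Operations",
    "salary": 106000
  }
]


Data: 5 records
Condition: city = 'London'

Checking each record:
  Liam White: Rome
  Heidi Smith: Tokyo
  Grace Wilson: Toronto
  Heidi Jackson: London MATCH
  Judy Smith: Cairo

Count: 1

1


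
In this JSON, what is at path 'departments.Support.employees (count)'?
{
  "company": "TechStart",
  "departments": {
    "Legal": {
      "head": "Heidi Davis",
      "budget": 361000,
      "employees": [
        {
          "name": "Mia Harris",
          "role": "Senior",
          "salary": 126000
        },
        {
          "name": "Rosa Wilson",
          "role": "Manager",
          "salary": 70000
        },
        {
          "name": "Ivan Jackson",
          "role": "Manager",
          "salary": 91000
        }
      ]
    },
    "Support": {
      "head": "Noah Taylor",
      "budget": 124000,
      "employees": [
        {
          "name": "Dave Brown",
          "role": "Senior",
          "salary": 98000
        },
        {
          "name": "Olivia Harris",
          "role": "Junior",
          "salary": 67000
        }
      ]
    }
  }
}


Path: departments.Support.employees (count)

Navigate:
  -> departments
  -> Support
  -> employees (array, length 2)

2


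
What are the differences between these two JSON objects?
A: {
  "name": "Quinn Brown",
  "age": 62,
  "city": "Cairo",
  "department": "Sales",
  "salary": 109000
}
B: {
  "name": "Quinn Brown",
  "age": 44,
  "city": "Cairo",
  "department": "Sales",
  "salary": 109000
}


Comparing each field (in key order):
  name: same
  age: DIFFERENT
  city: same
  department: same
  salary: same
Differences:
  age: 62 -> 44

1 field(s) changed

1 change: age


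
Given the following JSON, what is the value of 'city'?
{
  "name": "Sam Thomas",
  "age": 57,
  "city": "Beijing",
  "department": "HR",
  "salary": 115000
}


Looking up field 'city'
Value: Beijing

Beijing


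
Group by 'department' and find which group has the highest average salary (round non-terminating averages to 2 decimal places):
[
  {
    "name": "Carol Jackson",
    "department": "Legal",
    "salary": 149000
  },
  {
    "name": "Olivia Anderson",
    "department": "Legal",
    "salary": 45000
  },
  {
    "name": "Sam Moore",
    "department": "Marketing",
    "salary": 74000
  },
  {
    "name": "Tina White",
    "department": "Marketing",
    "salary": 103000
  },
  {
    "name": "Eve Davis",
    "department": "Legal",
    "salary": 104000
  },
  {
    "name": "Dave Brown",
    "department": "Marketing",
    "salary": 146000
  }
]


Group by: department

Groups:
  Legal: 3 people, avg salary = 298000/3 ≈ $99333.33
  Marketing: 3 people, avg salary = 323000/3 ≈ $107666.67

Highest average salary: Marketing (≈$107666.67)

Marketing (≈$107666.67)


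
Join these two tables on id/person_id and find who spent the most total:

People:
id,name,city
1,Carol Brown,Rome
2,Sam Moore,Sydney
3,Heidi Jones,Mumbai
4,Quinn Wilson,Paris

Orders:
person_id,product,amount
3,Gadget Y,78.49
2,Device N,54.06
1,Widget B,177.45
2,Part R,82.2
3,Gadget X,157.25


Join on: people.id = orders.person_id

Joined rows:
  Heidi Jones (Mumbai) bought Gadget Y for $78.49
  Sam Moore (Sydney) bought Device N for $54.06
  Carol Brown (Rome) bought Widget B for $177.45
  Sam Moore (Sydney) bought Part R for $82.2
  Heidi Jones (Mumbai) bought Gadget X for $157.25

Total per person:
  Heidi Jones: $235.74
  Carol Brown: $177.45
  Sam Moore: $136.26

Top spender: Heidi Jones ($235.74)

Heidi Jones ($235.74)


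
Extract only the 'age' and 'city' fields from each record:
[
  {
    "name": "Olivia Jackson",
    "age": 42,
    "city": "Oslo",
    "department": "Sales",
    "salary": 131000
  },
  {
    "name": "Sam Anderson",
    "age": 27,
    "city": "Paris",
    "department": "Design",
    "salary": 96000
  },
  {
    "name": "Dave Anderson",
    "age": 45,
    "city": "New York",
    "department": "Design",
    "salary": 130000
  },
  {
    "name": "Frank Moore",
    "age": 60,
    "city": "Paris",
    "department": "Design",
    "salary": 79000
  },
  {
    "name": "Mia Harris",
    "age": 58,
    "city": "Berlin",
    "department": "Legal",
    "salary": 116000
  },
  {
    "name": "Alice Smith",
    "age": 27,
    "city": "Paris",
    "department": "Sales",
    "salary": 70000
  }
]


Original: 6 records with fields: name, age, city, department, salary
Keep: ['age', 'city']
Drop: ['name', 'department', 'salary']
Result: 6 records, 2 fields each

[
  {
    "age": 42,
    "city": "Oslo"
  },
  {
    "age": 27,
    "city": "Paris"
  },
  {
    "age": 45,
    "city": "New York"
  },
  {
    "age": 60,
    "city": "Paris"
  },
  {
    "age": 58,
    "city": "Berlin"
  },
  {
    "age": 27,
    "city": "Paris"
  }
]


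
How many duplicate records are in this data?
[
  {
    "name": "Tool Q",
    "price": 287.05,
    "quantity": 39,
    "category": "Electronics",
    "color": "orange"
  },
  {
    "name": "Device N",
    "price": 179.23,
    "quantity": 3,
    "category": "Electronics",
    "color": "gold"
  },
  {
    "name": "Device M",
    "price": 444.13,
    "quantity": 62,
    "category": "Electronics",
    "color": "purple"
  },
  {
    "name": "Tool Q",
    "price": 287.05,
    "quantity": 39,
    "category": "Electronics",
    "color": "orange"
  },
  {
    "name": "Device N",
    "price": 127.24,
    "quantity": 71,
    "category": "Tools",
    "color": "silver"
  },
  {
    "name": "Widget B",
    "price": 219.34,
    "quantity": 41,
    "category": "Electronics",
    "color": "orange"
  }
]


Checking 6 records for duplicates:

  Row 1: Tool Q ($287.05, qty 39)
  Row 2: Device N ($179.23, qty 3)
  Row 3: Device M ($444.13, qty 62)
  Row 4: Tool Q ($287.05, qty 39) <-- DUPLICATE
  Row 5: Device N ($127.24, qty 71)
  Row 6: Widget B ($219.34, qty 41)

Duplicates found: 1
Unique records: 5

1 duplicates, 5 unique


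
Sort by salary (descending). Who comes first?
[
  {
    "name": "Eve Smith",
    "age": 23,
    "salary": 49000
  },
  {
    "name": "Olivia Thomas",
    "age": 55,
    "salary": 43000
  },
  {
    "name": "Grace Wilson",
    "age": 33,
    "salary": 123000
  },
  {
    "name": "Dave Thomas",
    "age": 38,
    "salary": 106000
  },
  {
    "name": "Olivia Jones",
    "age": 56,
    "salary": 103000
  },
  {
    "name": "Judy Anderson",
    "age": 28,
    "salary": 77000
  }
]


Sort by: salary (descending)

Sorted order:
  1. Grace Wilson (salary = 123000)
  2. Dave Thomas (salary = 106000)
  3. Olivia Jones (salary = 103000)
  4. Judy Anderson (salary = 77000)
  5. Eve Smith (salary = 49000)
  6. Olivia Thomas (salary = 43000)

First: Grace Wilson

Grace Wilson


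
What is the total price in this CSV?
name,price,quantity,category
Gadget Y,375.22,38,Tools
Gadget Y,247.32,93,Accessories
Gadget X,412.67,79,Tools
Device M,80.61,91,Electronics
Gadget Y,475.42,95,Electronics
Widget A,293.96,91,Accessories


Computing total price:
Values: [375.22, 247.32, 412.67, 80.61, 475.42, 293.96]
Sum = 1885.20

1885.20


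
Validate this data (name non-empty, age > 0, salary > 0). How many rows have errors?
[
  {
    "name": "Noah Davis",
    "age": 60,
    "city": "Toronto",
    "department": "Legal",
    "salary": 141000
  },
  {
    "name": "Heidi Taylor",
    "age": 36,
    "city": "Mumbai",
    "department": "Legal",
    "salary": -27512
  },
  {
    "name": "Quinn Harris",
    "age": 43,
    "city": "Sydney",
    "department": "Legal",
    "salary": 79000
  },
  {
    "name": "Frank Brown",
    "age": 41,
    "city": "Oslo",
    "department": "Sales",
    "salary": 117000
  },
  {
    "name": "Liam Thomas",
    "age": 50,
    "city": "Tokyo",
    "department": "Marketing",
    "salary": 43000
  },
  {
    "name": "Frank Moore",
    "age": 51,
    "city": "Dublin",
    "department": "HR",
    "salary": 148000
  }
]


Validating 6 records:
Rules: name non-empty, age > 0, salary > 0

  Row 1 (Noah Davis): OK
  Row 2 (Heidi Taylor): negative salary: -27512
  Row 3 (Quinn Harris): OK
  Row 4 (Frank Brown): OK
  Row 5 (Liam Thomas): OK
  Row 6 (Frank Moore): OK

Total errors: 1

1 errors


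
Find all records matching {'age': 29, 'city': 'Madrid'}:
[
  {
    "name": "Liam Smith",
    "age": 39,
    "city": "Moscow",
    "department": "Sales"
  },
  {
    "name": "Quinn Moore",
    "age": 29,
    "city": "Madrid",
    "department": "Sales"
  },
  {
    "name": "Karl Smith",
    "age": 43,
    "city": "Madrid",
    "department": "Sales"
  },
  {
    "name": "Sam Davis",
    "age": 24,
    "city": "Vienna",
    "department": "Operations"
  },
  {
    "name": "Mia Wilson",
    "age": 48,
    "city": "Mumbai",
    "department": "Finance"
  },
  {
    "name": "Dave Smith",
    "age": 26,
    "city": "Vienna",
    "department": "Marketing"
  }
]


Search criteria: {'age': 29, 'city': 'Madrid'}

Checking 6 records:
  Liam Smith: {age: 39, city: Moscow}
  Quinn Moore: {age: 29, city: Madrid} <-- MATCH
  Karl Smith: {age: 43, city: Madrid}
  Sam Davis: {age: 24, city: Vienna}
  Mia Wilson: {age: 48, city: Mumbai}
  Dave Smith: {age: 26, city: Vienna}

Matches: ["Quinn Moore"]

["Quinn Moore"]


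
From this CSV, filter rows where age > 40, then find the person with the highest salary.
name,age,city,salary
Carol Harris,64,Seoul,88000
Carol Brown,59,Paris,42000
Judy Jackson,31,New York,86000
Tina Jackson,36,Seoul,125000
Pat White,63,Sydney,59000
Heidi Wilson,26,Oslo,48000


Filter: age > 40
Sort by: salary (descending)

Filtered records (3):
  Carol Harris, age 64, salary $88000
  Pat White, age 63, salary $59000
  Carol Brown, age 59, salary $42000

Highest salary: Carol Harris ($88000)

Carol Harris


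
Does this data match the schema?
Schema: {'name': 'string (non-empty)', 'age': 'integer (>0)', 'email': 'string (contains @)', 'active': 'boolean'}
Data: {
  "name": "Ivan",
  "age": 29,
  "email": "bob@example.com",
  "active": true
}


Validating each field against schema:
  name: OK (non-empty string)
  age: OK (positive integer)
  email: OK (string with @)
  active: OK (boolean)

Result: VALID

VALID


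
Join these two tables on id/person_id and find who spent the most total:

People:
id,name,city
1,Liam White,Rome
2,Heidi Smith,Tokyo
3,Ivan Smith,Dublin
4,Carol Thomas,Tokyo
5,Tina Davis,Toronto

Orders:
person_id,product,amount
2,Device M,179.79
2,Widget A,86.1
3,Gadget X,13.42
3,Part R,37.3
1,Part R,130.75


Join on: people.id = orders.person_id

Joined rows:
  Heidi Smith (Tokyo) bought Device M for $179.79
  Heidi Smith (Tokyo) bought Widget A for $86.1
  Ivan Smith (Dublin) bought Gadget X for $13.42
  Ivan Smith (Dublin) bought Part R for $37.3
  Liam White (Rome) bought Part R for $130.75

Total per person:
  Heidi Smith: $265.89
  Liam White: $130.75
  Ivan Smith: $50.72

Top spender: Heidi Smith ($265.89)

Heidi Smith ($265.89)


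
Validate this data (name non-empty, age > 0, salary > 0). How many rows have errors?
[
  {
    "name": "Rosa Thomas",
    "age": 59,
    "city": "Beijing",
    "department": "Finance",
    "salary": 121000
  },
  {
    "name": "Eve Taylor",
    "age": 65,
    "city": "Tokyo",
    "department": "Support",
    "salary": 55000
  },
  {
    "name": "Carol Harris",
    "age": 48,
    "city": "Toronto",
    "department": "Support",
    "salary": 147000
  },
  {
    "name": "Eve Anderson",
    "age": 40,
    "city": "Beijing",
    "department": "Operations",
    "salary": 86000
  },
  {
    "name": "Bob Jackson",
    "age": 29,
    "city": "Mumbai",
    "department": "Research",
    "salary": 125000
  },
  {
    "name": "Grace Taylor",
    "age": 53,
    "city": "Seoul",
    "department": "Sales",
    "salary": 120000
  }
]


Validating 6 records:
Rules: name non-empty, age > 0, salary > 0

  Row 1 (Rosa Thomas): OK
  Row 2 (Eve Taylor): OK
  Row 3 (Carol Harris): OK
  Row 4 (Eve Anderson): OK
  Row 5 (Bob Jackson): OK
  Row 6 (Grace Taylor): OK

Total errors: 0

0 errors


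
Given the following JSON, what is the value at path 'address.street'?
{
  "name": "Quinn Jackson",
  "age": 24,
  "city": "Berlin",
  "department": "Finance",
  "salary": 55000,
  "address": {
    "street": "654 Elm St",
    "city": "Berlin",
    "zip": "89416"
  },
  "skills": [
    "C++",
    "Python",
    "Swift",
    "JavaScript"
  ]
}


Query: address.street
Path: address -> street
Value: 654 Elm St

654 Elm St


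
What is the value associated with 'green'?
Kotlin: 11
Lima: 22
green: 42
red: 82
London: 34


Looking up key 'green'
Value: 42

42


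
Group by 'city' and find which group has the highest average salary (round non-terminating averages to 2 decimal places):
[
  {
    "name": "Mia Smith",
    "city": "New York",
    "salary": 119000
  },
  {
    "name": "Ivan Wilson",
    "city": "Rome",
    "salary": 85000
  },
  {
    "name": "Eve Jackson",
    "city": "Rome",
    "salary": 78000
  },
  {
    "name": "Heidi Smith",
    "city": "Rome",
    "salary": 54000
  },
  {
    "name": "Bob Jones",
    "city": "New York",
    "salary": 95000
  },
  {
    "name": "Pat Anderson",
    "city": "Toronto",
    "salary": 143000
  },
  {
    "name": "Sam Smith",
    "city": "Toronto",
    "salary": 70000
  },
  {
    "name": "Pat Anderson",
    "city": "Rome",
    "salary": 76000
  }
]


Group by: city

Groups:
  New York: 2 people, avg salary = 214000/2 = $107000
  Rome: 4 people, avg salary = 293000/4 = $73250
  Toronto: 2 people, avg salary = 213000/2 = $106500

Highest average salary: New York ($107000)

New York ($107000)


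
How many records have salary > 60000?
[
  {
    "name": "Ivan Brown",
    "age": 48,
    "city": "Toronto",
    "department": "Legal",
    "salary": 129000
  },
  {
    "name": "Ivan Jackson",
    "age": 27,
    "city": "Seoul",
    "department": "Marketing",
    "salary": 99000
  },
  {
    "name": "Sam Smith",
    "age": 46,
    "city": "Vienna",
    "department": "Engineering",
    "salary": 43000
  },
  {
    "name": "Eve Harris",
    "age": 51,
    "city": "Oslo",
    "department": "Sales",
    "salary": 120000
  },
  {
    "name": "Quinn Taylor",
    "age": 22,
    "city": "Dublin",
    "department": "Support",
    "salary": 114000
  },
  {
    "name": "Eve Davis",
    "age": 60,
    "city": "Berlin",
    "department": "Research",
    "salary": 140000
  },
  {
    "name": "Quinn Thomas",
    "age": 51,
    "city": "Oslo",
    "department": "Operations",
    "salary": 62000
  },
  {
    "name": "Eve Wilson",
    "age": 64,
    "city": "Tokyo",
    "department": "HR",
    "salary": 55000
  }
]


Data: 8 records
Condition: salary > 60000

Checking each record:
  Ivan Brown: 129000 MATCH
  Ivan Jackson: 99000 MATCH
  Sam Smith: 43000
  Eve Harris: 120000 MATCH
  Quinn Taylor: 114000 MATCH
  Eve Davis: 140000 MATCH
  Quinn Thomas: 62000 MATCH
  Eve Wilson: 55000

Count: 6

6
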